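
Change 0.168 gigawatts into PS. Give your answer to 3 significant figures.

1 GW = 1.35962 × 10^6 metric horsepower.
Then 0.168 × 1.35962 × 10^6 ≈ 228000 PS.

228000 PS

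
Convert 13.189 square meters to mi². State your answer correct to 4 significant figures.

5.092 × 10^-6 mi²

1 m² = 3.86102 × 10^-7 square miles.
Thus 13.189 × 3.86102 × 10^-7 ≈ 5.092 × 10^-6 mi².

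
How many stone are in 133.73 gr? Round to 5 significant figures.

0.0013646 stone

1 gr = 1.02041 × 10^-5 stone.
Thus 133.73 × 1.02041 × 10^-5 ≈ 0.0013646 st.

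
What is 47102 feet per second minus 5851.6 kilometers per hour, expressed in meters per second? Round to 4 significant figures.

12730 m/s

47102 ft/s = 14356.7 m/s and 5851.6 km/h = 1625.44 m/s.
14356.7 − 1625.44 ≈ 12730 m/s.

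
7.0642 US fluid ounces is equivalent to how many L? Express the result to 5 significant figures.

0.20891 liters

1 US fluid ounce = 0.0295735 liters.
Thus 7.0642 × 0.0295735 ≈ 0.20891 L.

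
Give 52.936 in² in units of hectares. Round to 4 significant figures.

3.415e-6 hectares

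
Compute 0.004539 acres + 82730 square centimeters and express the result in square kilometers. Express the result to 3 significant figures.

0.004539 acre = 1.83687 × 10^-5 km² and 82730 cm² = 8.27300 × 10^-6 km².
1.83687 × 10^-5 + 8.27300 × 10^-6 ≈ 2.66 × 10^-5 km².

2.66 × 10^-5 km²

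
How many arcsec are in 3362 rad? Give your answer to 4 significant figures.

6.935e+8 arcsec

1 radian = 206265 arcsec.
Then 3362 × 206265 ≈ 6.935e+8 arcsec.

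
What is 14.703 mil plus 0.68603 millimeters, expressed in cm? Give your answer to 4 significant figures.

0.1059 cm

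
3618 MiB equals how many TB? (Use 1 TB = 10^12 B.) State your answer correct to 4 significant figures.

1 mebibyte = 1.04858 × 10^-6 TB.
Then 3618 × 1.04858 × 10^-6 ≈ 0.003794 TB.

0.003794 TB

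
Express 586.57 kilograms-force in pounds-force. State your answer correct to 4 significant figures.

1293 pounds-force

1 kgf = 2.20462 lbf.
So 586.57 × 2.20462 ≈ 1293 lbf.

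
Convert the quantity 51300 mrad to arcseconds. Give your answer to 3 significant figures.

1.06 × 10^7 arcsec

1 mrad = 206.265 arcsec.
51300 × 206.265 ≈ 1.06 × 10^7 arcsec.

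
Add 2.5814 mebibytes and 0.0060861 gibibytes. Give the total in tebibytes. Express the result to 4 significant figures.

8.405e-6 TiB

2.5814 MiB = 2.46181e-6 TiB and 0.0060861 GiB = 5.94346e-6 TiB.
2.46181e-6 + 5.94346e-6 ≈ 8.405e-6 TiB.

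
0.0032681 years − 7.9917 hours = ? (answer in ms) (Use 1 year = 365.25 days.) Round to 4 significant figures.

0.0032681 yr = 1.03133e+8 ms and 7.9917 h = 2.87701e+7 ms.
1.03133e+8 − 2.87701e+7 ≈ 7.436e+7 ms.

7.436e+7 ms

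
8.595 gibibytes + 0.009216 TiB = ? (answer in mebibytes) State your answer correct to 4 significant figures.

18460 mebibytes

8.595 GiB = 8801.28 MiB and 0.009216 TiB = 9663.68 MiB.
8801.28 + 9663.68 ≈ 18460 MiB.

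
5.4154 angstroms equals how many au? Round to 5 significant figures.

1 Å = 6.68459e-22 au.
Then 5.4154 × 6.68459e-22 ≈ 3.6200e-21 au.

3.6200e-21 astronomical units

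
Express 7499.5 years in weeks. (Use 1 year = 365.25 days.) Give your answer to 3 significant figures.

391000 wk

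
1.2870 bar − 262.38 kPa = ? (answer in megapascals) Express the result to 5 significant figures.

1.2870 bar = 0.128700 MPa and 262.38 kPa = 0.262380 MPa.
0.128700 − 0.262380 ≈ -0.13368 MPa.

-0.13368 MPa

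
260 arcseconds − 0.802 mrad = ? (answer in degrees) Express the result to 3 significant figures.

0.0263 °

260 arcsec = 0.0722222 ° and 0.802 mrad = 0.0459512 °.
0.0722222 − 0.0459512 ≈ 0.0263 °.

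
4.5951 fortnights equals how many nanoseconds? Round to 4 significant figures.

1 fortnight = 1.20960 × 10^15 ns.
Thus 4.5951 × 1.20960 × 10^15 ≈ 5.558 × 10^15 ns.

5.558 × 10^15 ns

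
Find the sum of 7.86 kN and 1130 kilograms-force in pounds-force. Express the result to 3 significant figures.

4260 lbf

7.86 kN = 1767.00 lbf and 1130 kgf = 2491.22 lbf.
1767.00 + 2491.22 ≈ 4260 lbf.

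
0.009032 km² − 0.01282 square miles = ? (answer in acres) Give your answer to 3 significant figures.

-5.97 acre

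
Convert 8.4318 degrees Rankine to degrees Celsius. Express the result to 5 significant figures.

-268.47 °C

°R = (°C + 273.15) × 9/5.
Applying the formula gives -268.47 °C.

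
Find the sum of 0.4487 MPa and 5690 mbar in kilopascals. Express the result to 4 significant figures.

1018 kPa

0.4487 MPa = 448.700 kPa and 5690 mbar = 569.000 kPa.
448.700 + 569.000 ≈ 1018 kPa.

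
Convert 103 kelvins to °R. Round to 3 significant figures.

185 °R

°R = K × 9/5.
Applying the formula gives 185 °R.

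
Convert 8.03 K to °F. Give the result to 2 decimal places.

K = (°F + 459.67) × 5/9.
Applying the formula gives -445.22 °F.

-445.22 °F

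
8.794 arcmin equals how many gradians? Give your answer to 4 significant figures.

0.1629 gradians

1 arcmin = 0.0185185 grad.
Then 8.794 × 0.0185185 ≈ 0.1629 grad.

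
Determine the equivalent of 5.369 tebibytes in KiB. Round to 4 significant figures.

5.765 × 10^9 KiB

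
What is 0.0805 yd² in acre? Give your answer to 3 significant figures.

1.66 × 10^-5 acres

1 yd² = 0.000206612 acre.
0.0805 × 0.000206612 ≈ 1.66 × 10^-5 acre.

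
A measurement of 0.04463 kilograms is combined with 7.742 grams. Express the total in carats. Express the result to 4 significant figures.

261.9 carats

0.04463 kg = 223.150 ct and 7.742 g = 38.7100 ct.
223.150 + 38.7100 ≈ 261.9 ct.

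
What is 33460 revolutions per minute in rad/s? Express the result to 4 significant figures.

3504 radians per second

1 rpm = 0.104720 rad/s.
Thus 33460 × 0.104720 ≈ 3504 rad/s.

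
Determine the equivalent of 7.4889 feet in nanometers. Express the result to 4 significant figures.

2.283 × 10^9 nm

1 ft = 3.04800 × 10^8 nm.
Then 7.4889 × 3.04800 × 10^8 ≈ 2.283 × 10^9 nm.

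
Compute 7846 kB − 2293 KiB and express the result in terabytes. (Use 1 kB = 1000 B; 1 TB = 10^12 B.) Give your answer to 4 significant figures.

7846 kB = 7.84600 × 10^-6 TB and 2293 KiB = 2.34803 × 10^-6 TB.
7.84600 × 10^-6 − 2.34803 × 10^-6 ≈ 5.498 × 10^-6 TB.

5.498 × 10^-6 terabytes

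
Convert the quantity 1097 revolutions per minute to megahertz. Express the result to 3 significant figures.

1.83e-5 MHz

1 rpm = 1.66667e-8 MHz.
Thus 1097 × 1.66667e-8 ≈ 1.83e-5 MHz.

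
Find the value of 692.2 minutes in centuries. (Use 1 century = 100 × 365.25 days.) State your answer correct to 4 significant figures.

1 min = 1.90129e-8 century.
Then 692.2 × 1.90129e-8 ≈ 1.316e-5 century.

1.316e-5 centuries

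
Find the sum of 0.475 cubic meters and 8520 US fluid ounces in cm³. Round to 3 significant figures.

0.475 m³ = 475000 cm³ and 8520 US fl oz = 251966 cm³.
475000 + 251966 ≈ 727000 cm³.

727000 cm³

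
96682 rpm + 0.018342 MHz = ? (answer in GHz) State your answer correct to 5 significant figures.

1.9953e-5 GHz

96682 rpm = 1.61137e-6 GHz and 0.018342 MHz = 1.83420e-5 GHz.
1.61137e-6 + 1.83420e-5 ≈ 1.9953e-5 GHz.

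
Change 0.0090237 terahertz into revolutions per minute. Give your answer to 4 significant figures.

5.414e+11 revolutions per minute

1 THz = 6.00000e+13 rpm.
Thus 0.0090237 × 6.00000e+13 ≈ 5.414e+11 rpm.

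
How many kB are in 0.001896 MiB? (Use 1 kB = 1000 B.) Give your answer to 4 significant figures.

1.988 kB

1 mebibyte = 1048.58 kB.
0.001896 × 1048.58 ≈ 1.988 kB.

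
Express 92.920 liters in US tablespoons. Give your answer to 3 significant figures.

1 L = 67.6280 US tbsp.
92.920 × 67.6280 ≈ 6280 US tbsp.

6280 US tablespoons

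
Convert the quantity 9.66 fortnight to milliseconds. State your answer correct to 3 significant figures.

1 fortnight = 1.20960 × 10^9 milliseconds.
So 9.66 × 1.20960 × 10^9 ≈ 1.17 × 10^10 ms.

1.17 × 10^10 ms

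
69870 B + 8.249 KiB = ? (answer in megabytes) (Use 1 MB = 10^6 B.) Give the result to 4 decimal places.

0.0783 MB

69870 B = 0.0698700 MB and 8.249 KiB = 0.00844698 MB.
0.0698700 + 0.00844698 ≈ 0.0783 MB.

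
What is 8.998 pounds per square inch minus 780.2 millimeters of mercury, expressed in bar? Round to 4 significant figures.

8.998 psi = 0.620390 bar and 780.2 mmHg = 1.04018 bar.
0.620390 − 1.04018 ≈ -0.4198 bar.

-0.4198 bar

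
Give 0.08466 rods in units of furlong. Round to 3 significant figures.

1 rod = 0.0250000 furlong.
Thus 0.08466 × 0.0250000 ≈ 0.00212 furlong.

0.00212 furlong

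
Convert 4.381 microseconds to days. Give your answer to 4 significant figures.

1 microsecond = 1.15741 × 10^-11 d.
So 4.381 × 1.15741 × 10^-11 ≈ 5.071 × 10^-11 d.

5.071 × 10^-11 d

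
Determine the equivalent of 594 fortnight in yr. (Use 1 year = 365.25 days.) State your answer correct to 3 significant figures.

1 fortnight = 0.0383299 yr.
Thus 594 × 0.0383299 ≈ 22.8 yr.

22.8 yr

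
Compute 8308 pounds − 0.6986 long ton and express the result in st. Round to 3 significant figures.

482 st

8308 lb = 593.429 st and 0.6986 long ton = 111.776 st.
593.429 − 111.776 ≈ 482 st.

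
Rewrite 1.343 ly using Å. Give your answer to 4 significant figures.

1 light-year = 9.46073e+25 angstroms.
Thus 1.343 × 9.46073e+25 ≈ 1.271e+26 Å.

1.271e+26 Å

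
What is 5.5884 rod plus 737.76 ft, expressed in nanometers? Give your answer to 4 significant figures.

2.530e+11 nm

5.5884 rod = 2.81052e+10 nm and 737.76 ft = 2.24869e+11 nm.
2.81052e+10 + 2.24869e+11 ≈ 2.530e+11 nm.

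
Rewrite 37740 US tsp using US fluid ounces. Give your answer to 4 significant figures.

1 US tsp = 0.166667 US fl oz.
Thus 37740 × 0.166667 ≈ 6290 US fl oz.

6290 US fl oz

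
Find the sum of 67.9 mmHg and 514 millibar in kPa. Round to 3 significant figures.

60.5 kilopascals

67.9 mmHg = 9.05259 kPa and 514 mbar = 51.4000 kPa.
9.05259 + 51.4000 ≈ 60.5 kPa.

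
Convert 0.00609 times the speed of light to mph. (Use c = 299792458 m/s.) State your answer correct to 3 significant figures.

4.08e+6 miles per hour

1 c = 6.70617e+8 mph.
0.00609 × 6.70617e+8 ≈ 4.08e+6 mph.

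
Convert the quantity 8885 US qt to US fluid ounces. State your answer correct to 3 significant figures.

1 US quart = 32.0000 US fl oz.
8885 × 32.0000 ≈ 284000 US fl oz.

284000 US fl oz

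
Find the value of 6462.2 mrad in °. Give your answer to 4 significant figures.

370.3 °

1 milliradian = 0.0572958 °.
6462.2 × 0.0572958 ≈ 370.3 °.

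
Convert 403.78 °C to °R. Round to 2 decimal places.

1218.47 degrees Rankine

°R = (°C + 273.15) × 9/5.
Applying the formula gives 1218.47 °R.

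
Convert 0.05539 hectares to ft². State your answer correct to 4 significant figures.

5962 square feet

1 hectare = 107639 ft².
So 0.05539 × 107639 ≈ 5962 ft².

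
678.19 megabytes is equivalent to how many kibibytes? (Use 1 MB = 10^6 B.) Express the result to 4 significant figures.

1 MB = 976.5625 kibibytes.
678.19 × 976.5625 ≈ 662300 KiB.

662300 KiB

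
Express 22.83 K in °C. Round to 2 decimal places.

-250.32 °C

K = °C + 273.15.
Applying the formula gives -250.32 °C.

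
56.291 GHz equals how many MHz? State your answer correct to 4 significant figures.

56290 megahertz

1 gigahertz = 1000.00 MHz.
So 56.291 × 1000.00 ≈ 56290 MHz.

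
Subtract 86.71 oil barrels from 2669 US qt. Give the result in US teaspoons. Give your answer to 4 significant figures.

2669 US qt = 512448 US tsp and 86.71 bbl = 2.79692e+6 US tsp.
512448 − 2.79692e+6 ≈ -2.284e+6 US tsp.

-2.284e+6 US tsp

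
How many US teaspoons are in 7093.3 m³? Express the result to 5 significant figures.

1 cubic meter = 202884 US tsp.
7093.3 × 202884 ≈ 1.4391 × 10^9 US tsp.

1.4391 × 10^9 US tsp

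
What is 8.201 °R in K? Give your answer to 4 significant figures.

°R = K × 9/5.
Applying the formula gives 4.556 K.

4.556 K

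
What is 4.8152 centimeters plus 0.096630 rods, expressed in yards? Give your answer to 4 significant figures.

0.5841 yards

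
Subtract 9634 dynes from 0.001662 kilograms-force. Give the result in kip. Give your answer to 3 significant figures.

-1.80e-5 kip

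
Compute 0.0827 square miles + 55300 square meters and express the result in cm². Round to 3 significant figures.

2.69e+9 cm²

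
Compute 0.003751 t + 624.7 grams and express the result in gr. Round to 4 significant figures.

0.003751 t = 57886.8 gr and 624.7 g = 9640.59 gr.
57886.8 + 9640.59 ≈ 67530 gr.

67530 gr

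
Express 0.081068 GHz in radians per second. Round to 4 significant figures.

1 gigahertz = 6.28319 × 10^9 rad/s.
Then 0.081068 × 6.28319 × 10^9 ≈ 5.094 × 10^8 rad/s.

5.094 × 10^8 rad/s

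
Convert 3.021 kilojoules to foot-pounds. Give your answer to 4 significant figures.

2228 foot-pounds

1 kJ = 737.562 foot-pounds.
Thus 3.021 × 737.562 ≈ 2228 ft·lbf.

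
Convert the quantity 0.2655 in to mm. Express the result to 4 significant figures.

6.744 mm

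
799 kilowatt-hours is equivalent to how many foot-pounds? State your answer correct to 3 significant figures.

1 kilowatt-hour = 2.65522e+6 ft·lbf.
Thus 799 × 2.65522e+6 ≈ 2.12e+9 ft·lbf.

2.12e+9 ft·lbf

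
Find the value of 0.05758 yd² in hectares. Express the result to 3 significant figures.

4.81 × 10^-6 ha

1 yd² = 8.36127 × 10^-5 hectares.
So 0.05758 × 8.36127 × 10^-5 ≈ 4.81 × 10^-6 ha.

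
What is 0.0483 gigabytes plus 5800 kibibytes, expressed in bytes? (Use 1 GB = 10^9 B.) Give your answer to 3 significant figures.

0.0483 GB = 4.83000 × 10^7 B and 5800 KiB = 5.93920 × 10^6 B.
4.83000 × 10^7 + 5.93920 × 10^6 ≈ 5.42 × 10^7 B.

5.42 × 10^7 B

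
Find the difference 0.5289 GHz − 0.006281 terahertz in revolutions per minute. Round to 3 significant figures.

-3.45e+11 revolutions per minute

0.5289 GHz = 3.17340e+10 rpm and 0.006281 THz = 3.76860e+11 rpm.
3.17340e+10 − 3.76860e+11 ≈ -3.45e+11 rpm.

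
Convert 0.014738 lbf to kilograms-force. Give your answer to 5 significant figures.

0.0066850 kgf

1 pound-force = 0.453592 kgf.
Thus 0.014738 × 0.453592 ≈ 0.0066850 kgf.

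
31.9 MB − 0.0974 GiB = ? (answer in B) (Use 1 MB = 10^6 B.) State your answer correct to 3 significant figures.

-7.27 × 10^7 B

31.9 MB = 3.19000 × 10^7 B and 0.0974 GiB = 1.04582 × 10^8 B.
3.19000 × 10^7 − 1.04582 × 10^8 ≈ -7.27 × 10^7 B.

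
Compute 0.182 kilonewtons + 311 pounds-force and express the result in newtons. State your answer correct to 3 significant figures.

1570 newtons

0.182 kN = 182.000 N and 311 lbf = 1383.40 N.
182.000 + 1383.40 ≈ 1570 N.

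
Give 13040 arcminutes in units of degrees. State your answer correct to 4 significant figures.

217.3 °

1 arcmin = 0.0166667 °.
13040 × 0.0166667 ≈ 217.3 °.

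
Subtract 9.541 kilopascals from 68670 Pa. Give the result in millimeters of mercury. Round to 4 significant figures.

68670 Pa = 515.067 mmHg and 9.541 kPa = 71.5634 mmHg.
515.067 − 71.5634 ≈ 443.5 mmHg.

443.5 millimeters of mercury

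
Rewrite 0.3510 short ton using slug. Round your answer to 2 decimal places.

21.82 slug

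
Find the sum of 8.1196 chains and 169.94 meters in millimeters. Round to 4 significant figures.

8.1196 chain = 163340 mm and 169.94 m = 169940 mm.
163340 + 169940 ≈ 333300 mm.

333300 mm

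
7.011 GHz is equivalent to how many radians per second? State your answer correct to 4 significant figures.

4.405e+10 rad/s

1 gigahertz = 6.28319e+9 rad/s.
So 7.011 × 6.28319e+9 ≈ 4.405e+10 rad/s.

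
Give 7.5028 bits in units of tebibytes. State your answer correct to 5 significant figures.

1 bit = 1.13687 × 10^-13 TiB.
7.5028 × 1.13687 × 10^-13 ≈ 8.5297 × 10^-13 TiB.

8.5297 × 10^-13 tebibytes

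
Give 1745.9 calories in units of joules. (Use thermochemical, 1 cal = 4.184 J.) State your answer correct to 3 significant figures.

1 cal = 4.18400 J.
Then 1745.9 × 4.18400 ≈ 7300 J.

7300 joules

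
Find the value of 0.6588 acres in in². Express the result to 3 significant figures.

1 acre = 6.27264e+6 square inches.
Thus 0.6588 × 6.27264e+6 ≈ 4.13e+6 in².

4.13e+6 in²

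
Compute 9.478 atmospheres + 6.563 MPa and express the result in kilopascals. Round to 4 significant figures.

7523 kPa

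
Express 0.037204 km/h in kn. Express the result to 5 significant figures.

0.020089 knots

1 km/h = 0.539957 kn.
So 0.037204 × 0.539957 ≈ 0.020089 kn.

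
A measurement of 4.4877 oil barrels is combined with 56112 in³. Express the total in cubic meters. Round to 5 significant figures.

1.6330 m³

4.4877 bbl = 0.713487 m³ and 56112 in³ = 0.919511 m³.
0.713487 + 0.919511 ≈ 1.6330 m³.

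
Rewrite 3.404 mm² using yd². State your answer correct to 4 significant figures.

4.071 × 10^-6 yd²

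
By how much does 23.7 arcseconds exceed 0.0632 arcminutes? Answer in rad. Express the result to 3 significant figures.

9.65 × 10^-5 radians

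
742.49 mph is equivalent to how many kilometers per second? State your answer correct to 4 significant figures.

1 mph = 0.000447040 km/s.
Then 742.49 × 0.000447040 ≈ 0.3319 km/s.

0.3319 kilometers per second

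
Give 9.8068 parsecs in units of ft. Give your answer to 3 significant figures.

9.93e+17 feet

1 parsec = 1.01236e+17 ft.
So 9.8068 × 1.01236e+17 ≈ 9.93e+17 ft.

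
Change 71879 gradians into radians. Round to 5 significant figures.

1129.1 rad

1 grad = 0.0157080 rad.
Thus 71879 × 0.0157080 ≈ 1129.1 rad.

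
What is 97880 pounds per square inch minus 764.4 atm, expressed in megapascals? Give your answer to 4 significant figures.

597.4 megapascals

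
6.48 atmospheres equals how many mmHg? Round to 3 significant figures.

4920 millimeters of mercury

1 atm = 760.000 mmHg.
Then 6.48 × 760.000 ≈ 4920 mmHg.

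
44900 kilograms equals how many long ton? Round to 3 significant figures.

44.2 long ton

1 kilogram = 0.000984207 long tons.
So 44900 × 0.000984207 ≈ 44.2 long ton.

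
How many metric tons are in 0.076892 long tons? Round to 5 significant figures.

0.078126 metric tons

1 long ton = 1.01605 t.
Thus 0.076892 × 1.01605 ≈ 0.078126 t.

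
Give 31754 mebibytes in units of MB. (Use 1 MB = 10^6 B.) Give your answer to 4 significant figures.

33300 MB

1 mebibyte = 1.04858 MB.
31754 × 1.04858 ≈ 33300 MB.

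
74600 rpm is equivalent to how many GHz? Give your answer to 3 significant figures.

1 rpm = 1.66667 × 10^-11 gigahertz.
74600 × 1.66667 × 10^-11 ≈ 1.24 × 10^-6 GHz.

1.24 × 10^-6 GHz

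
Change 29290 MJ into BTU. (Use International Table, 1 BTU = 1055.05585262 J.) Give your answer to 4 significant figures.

1 megajoule = 947.817 British thermal units.
So 29290 × 947.817 ≈ 2.776e+7 BTU.

2.776e+7 British thermal units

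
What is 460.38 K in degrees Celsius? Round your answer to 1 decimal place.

187.2 °C

K = °C + 273.15.
Applying the formula gives 187.2 °C.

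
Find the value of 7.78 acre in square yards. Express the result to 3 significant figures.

37700 yd²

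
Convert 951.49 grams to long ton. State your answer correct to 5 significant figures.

0.00093646 long tons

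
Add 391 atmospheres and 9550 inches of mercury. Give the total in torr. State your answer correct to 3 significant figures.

540000 torr

391 atm = 297160 torr and 9550 inHg = 242570 torr.
297160 + 242570 ≈ 540000 torr.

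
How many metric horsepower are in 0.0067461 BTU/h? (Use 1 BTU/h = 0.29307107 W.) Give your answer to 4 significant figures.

1 BTU/h = 0.000398466 PS.
So 0.0067461 × 0.000398466 ≈ 2.688e-6 PS.

2.688e-6 PS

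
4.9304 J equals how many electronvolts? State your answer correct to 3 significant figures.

1 joule = 6.24151 × 10^18 electronvolts.
Then 4.9304 × 6.24151 × 10^18 ≈ 3.08 × 10^19 eV.

3.08 × 10^19 electronvolts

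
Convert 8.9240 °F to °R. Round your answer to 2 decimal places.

468.59 degrees Rankine

°R = °F + 459.67.
Applying the formula gives 468.59 °R.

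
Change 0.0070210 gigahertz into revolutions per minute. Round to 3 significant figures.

4.21e+8 revolutions per minute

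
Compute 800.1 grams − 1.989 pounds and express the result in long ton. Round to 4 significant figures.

-0.0001005 long tons

800.1 g = 0.000787464 long ton and 1.989 lb = 0.000887946 long ton.
0.000787464 − 0.000887946 ≈ -0.0001005 long ton.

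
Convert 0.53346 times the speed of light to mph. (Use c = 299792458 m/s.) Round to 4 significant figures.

3.577 × 10^8 miles per hour

1 speed of light = 6.70617 × 10^8 mph.
Thus 0.53346 × 6.70617 × 10^8 ≈ 3.577 × 10^8 mph.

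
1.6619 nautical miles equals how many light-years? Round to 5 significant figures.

3.2533e-13 light-years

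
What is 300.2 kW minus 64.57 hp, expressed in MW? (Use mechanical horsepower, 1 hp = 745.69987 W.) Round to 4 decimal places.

0.2521 megawatts

300.2 kW = 0.300200 MW and 64.57 hp = 0.0481498 MW.
0.300200 − 0.0481498 ≈ 0.2521 MW.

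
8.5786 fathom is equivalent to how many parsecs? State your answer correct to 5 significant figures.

5.0843e-16 pc

1 fathom = 5.92674e-17 pc.
So 8.5786 × 5.92674e-17 ≈ 5.0843e-16 pc.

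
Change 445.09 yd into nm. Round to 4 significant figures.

1 yard = 9.14400e+8 nm.
So 445.09 × 9.14400e+8 ≈ 4.070e+11 nm.

4.070e+11 nanometers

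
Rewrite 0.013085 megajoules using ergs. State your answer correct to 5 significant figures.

1.3085e+11 erg

1 MJ = 1.00000e+13 ergs.
0.013085 × 1.00000e+13 ≈ 1.3085e+11 erg.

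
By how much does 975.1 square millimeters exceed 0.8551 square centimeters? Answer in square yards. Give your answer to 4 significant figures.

975.1 mm² = 0.00116621 yd² and 0.8551 cm² = 0.000102269 yd².
0.00116621 − 0.000102269 ≈ 0.001064 yd².

0.001064 yd²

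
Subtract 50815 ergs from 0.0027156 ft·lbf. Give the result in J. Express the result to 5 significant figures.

-0.0013996 joules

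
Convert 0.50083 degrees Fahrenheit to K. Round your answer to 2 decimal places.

255.65 K

K = (°F + 459.67) × 5/9.
Applying the formula gives 255.65 K.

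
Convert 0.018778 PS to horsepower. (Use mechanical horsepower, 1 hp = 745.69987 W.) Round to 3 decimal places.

1 metric horsepower = 0.986320 hp.
0.018778 × 0.986320 ≈ 0.019 hp.

0.019 hp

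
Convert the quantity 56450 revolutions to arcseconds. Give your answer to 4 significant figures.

7.316 × 10^10 arcsec

1 rev = 1.29600 × 10^6 arcsec.
Then 56450 × 1.29600 × 10^6 ≈ 7.316 × 10^10 arcsec.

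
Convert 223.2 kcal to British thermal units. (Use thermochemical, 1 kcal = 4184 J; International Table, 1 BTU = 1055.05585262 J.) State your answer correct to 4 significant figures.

885.1 British thermal units

1 kilocalorie = 3.96567 BTU.
Thus 223.2 × 3.96567 ≈ 885.1 BTU.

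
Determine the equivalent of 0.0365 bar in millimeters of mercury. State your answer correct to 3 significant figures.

27.4 mmHg

1 bar = 750.062 mmHg.
0.0365 × 750.062 ≈ 27.4 mmHg.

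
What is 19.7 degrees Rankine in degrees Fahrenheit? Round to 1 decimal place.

-440.0 degrees Fahrenheit

°R = °F + 459.67.
Applying the formula gives -440.0 °F.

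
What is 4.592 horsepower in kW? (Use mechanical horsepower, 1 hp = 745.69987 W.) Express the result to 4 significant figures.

3.424 kW

1 horsepower = 0.745700 kW.
4.592 × 0.745700 ≈ 3.424 kW.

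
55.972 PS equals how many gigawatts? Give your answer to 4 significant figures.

4.117e-5 GW

1 PS = 7.35499e-7 GW.
55.972 × 7.35499e-7 ≈ 4.117e-5 GW.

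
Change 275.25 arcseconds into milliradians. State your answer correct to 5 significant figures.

1.3344 mrad

1 arcsec = 0.004848137 milliradians.
275.25 × 0.004848137 ≈ 1.3344 mrad.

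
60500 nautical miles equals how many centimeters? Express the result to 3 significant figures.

1.12 × 10^10 cm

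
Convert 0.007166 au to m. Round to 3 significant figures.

1.07 × 10^9 m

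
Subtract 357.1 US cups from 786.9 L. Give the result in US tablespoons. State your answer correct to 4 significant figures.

786.9 L = 53216.5 US tbsp and 357.1 US cup = 5713.60 US tbsp.
53216.5 − 5713.60 ≈ 47500 US tbsp.

47500 US tablespoons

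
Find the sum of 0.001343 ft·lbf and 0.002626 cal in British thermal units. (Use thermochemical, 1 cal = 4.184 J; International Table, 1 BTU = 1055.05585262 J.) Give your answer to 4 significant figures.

1.214 × 10^-5 BTU

0.001343 ft·lbf = 1.72585 × 10^-6 BTU and 0.002626 cal = 1.04138 × 10^-5 BTU.
1.72585 × 10^-6 + 1.04138 × 10^-5 ≈ 1.214 × 10^-5 BTU.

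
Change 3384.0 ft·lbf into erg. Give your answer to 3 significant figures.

4.59 × 10^10 erg

1 foot-pound = 1.35582 × 10^7 erg.
Thus 3384.0 × 1.35582 × 10^7 ≈ 4.59 × 10^10 erg.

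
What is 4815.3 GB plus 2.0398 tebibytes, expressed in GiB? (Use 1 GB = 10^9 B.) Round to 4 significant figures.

6573 GiB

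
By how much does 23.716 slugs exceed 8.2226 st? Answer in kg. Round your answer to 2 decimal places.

293.89 kg

23.716 slug = 346.109 kg and 8.2226 st = 52.2159 kg.
346.109 − 52.2159 ≈ 293.89 kg.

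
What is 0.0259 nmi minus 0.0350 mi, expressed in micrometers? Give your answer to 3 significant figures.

-8.36e+6 μm

0.0259 nmi = 4.79668e+7 μm and 0.0350 mi = 5.63270e+7 μm.
4.79668e+7 − 5.63270e+7 ≈ -8.36e+6 μm.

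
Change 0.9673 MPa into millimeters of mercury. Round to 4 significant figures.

1 MPa = 7500.62 millimeters of mercury.
Thus 0.9673 × 7500.62 ≈ 7255 mmHg.

7255 mmHg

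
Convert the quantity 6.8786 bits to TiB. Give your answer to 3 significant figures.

7.82 × 10^-13 TiB

1 bit = 1.13687 × 10^-13 tebibytes.
6.8786 × 1.13687 × 10^-13 ≈ 7.82 × 10^-13 TiB.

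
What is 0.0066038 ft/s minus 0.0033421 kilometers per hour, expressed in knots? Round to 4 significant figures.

0.002108 kn

0.0066038 ft/s = 0.00391264 kn and 0.0033421 km/h = 0.00180459 kn.
0.00391264 − 0.00180459 ≈ 0.002108 kn.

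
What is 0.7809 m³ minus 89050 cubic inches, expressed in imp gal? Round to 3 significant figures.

-149 imp gal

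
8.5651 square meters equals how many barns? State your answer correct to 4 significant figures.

1 m² = 1.00000e+28 barns.
8.5651 × 1.00000e+28 ≈ 8.565e+28 barn.

8.565e+28 barns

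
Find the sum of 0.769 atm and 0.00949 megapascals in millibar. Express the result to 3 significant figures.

0.769 atm = 779.189 mbar and 0.00949 MPa = 94.9000 mbar.
779.189 + 94.9000 ≈ 874 mbar.

874 mbar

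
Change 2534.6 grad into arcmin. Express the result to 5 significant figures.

136870 arcminutes

1 gradian = 54.0000 arcminutes.
Then 2534.6 × 54.0000 ≈ 136870 arcmin.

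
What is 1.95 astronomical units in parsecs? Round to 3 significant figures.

1 au = 4.84814e-6 pc.
Thus 1.95 × 4.84814e-6 ≈ 9.45e-6 pc.

9.45e-6 pc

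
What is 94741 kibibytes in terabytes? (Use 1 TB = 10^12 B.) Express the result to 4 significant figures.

9.701 × 10^-5 TB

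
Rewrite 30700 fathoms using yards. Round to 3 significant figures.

1 fathom = 2.00000 yards.
30700 × 2.00000 ≈ 61400 yd.

61400 yd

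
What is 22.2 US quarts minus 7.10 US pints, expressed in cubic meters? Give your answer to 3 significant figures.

22.2 US qt = 0.0210090 m³ and 7.10 US pt = 0.00335955 m³.
0.0210090 − 0.00335955 ≈ 0.0176 m³.

0.0176 m³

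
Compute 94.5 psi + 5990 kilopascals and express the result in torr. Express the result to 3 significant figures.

49800 torr

94.5 psi = 4887.06 torr and 5990 kPa = 44928.7 torr.
4887.06 + 44928.7 ≈ 49800 torr.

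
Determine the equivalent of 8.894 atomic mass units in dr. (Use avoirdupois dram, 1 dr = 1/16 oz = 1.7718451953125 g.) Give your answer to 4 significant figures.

8.335e-24 dr

1 atomic mass unit = 9.37181e-25 dr.
Thus 8.894 × 9.37181e-25 ≈ 8.335e-24 dr.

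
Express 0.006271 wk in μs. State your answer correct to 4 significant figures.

3.793e+9 μs

1 wk = 6.04800e+11 μs.
So 0.006271 × 6.04800e+11 ≈ 3.793e+9 μs.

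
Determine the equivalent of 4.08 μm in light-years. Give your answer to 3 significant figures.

1 micrometer = 1.05700 × 10^-22 light-years.
Then 4.08 × 1.05700 × 10^-22 ≈ 4.31 × 10^-22 ly.

4.31 × 10^-22 light-years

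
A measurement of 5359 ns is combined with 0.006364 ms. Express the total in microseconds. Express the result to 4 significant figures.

11.72 μs

5359 ns = 5.35900 μs and 0.006364 ms = 6.36400 μs.
5.35900 + 6.36400 ≈ 11.72 μs.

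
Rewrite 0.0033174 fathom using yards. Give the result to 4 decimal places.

1 fathom = 2.00000 yards.
So 0.0033174 × 2.00000 ≈ 0.0066 yd.

0.0066 yards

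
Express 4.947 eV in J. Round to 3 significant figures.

7.93e-19 joules

1 eV = 1.60218e-19 J.
Then 4.947 × 1.60218e-19 ≈ 7.93e-19 J.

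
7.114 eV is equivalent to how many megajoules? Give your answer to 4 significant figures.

1.140 × 10^-24 MJ

1 eV = 1.60218 × 10^-25 megajoules.
So 7.114 × 1.60218 × 10^-25 ≈ 1.140 × 10^-24 MJ.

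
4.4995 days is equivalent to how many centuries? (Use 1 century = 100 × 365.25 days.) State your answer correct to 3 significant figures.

1 day = 2.73785e-5 centuries.
So 4.4995 × 2.73785e-5 ≈ 0.000123 century.

0.000123 centuries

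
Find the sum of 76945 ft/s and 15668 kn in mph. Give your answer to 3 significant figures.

70500 mph

76945 ft/s = 52462.5 mph and 15668 kn = 18030.4 mph.
52462.5 + 18030.4 ≈ 70500 mph.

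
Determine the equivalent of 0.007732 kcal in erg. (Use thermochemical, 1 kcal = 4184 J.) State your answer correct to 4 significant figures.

3.235e+8 ergs

1 kilocalorie = 4.18400e+10 ergs.
Thus 0.007732 × 4.18400e+10 ≈ 3.235e+8 erg.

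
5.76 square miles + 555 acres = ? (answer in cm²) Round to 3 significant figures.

1.72 × 10^11 square centimeters

5.76 mi² = 1.49183 × 10^11 cm² and 555 acre = 2.24601 × 10^10 cm².
1.49183 × 10^11 + 2.24601 × 10^10 ≈ 1.72 × 10^11 cm².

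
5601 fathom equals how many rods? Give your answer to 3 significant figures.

2040 rods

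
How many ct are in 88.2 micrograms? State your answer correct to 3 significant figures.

1 μg = 5.00000 × 10^-6 ct.
So 88.2 × 5.00000 × 10^-6 ≈ 0.000441 ct.

0.000441 carats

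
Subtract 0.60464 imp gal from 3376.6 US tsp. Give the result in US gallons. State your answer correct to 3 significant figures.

3376.6 US tsp = 4.39661 US gal and 0.60464 imp gal = 0.726142 US gal.
4.39661 − 0.726142 ≈ 3.67 US gal.

3.67 US gallons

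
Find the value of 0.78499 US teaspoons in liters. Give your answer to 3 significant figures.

0.00387 L

1 US teaspoon = 0.00492892 L.
Thus 0.78499 × 0.00492892 ≈ 0.00387 L.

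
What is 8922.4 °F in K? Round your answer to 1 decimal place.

K = (°F + 459.67) × 5/9.
Applying the formula gives 5212.3 K.

5212.3 kelvins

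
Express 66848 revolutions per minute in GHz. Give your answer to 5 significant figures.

1 revolution per minute = 1.66667e-11 GHz.
66848 × 1.66667e-11 ≈ 1.1141e-6 GHz.

1.1141e-6 gigahertz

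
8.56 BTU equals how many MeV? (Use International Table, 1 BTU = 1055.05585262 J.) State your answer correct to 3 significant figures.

1 BTU = 6.58514 × 10^15 megaelectronvolts.
Then 8.56 × 6.58514 × 10^15 ≈ 5.64 × 10^16 MeV.

5.64 × 10^16 MeV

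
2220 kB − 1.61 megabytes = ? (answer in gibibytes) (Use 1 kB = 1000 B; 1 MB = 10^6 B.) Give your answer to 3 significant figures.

0.000568 GiB

2220 kB = 0.00206754 GiB and 1.61 MB = 0.00149943 GiB.
0.00206754 − 0.00149943 ≈ 0.000568 GiB.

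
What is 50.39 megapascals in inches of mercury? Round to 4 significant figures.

14880 inches of mercury

1 megapascal = 295.300 inHg.
Thus 50.39 × 295.300 ≈ 14880 inHg.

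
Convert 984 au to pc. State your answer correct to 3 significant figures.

1 au = 4.84814e-6 pc.
Thus 984 × 4.84814e-6 ≈ 0.00477 pc.

0.00477 parsecs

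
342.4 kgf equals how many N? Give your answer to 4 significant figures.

3358 N

1 kgf = 9.80665 newtons.
Then 342.4 × 9.80665 ≈ 3358 N.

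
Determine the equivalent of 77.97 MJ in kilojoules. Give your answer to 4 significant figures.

1 megajoule = 1000.00 kilojoules.
Then 77.97 × 1000.00 ≈ 77970 kJ.

77970 kJ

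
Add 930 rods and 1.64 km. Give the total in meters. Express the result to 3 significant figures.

6320 m

930 rod = 4677.16 m and 1.64 km = 1640.00 m.
4677.16 + 1640.00 ≈ 6320 m.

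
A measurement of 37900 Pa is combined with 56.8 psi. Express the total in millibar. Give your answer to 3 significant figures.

4300 millibar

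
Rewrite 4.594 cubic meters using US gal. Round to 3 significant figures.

1 cubic meter = 264.172 US gallons.
4.594 × 264.172 ≈ 1210 US gal.

1210 US gallons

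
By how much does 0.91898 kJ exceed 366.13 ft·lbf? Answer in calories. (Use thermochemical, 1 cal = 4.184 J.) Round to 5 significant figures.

101.00 cal

0.91898 kJ = 219.641 cal and 366.13 ft·lbf = 118.644 cal.
219.641 − 118.644 ≈ 101.00 cal.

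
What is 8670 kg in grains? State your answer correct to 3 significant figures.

1.34e+8 grains

1 kg = 15432.4 gr.
8670 × 15432.4 ≈ 1.34e+8 gr.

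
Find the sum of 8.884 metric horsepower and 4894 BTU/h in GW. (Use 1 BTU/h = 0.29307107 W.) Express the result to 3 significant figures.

8.884 PS = 6.53417 × 10^-6 GW and 4894 BTU/h = 1.43429 × 10^-6 GW.
6.53417 × 10^-6 + 1.43429 × 10^-6 ≈ 7.97 × 10^-6 GW.

7.97 × 10^-6 GW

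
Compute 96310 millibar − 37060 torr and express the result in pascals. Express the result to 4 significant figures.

4.690 × 10^6 Pa

96310 mbar = 9.63100 × 10^6 Pa and 37060 torr = 4.94093 × 10^6 Pa.
9.63100 × 10^6 − 4.94093 × 10^6 ≈ 4.690 × 10^6 Pa.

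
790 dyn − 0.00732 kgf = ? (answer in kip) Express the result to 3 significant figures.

-1.44e-5 kip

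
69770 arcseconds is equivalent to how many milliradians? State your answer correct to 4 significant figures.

1 arcsecond = 0.00484814 mrad.
69770 × 0.00484814 ≈ 338.3 mrad.

338.3 mrad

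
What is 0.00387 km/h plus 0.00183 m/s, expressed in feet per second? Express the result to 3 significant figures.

0.00953 feet per second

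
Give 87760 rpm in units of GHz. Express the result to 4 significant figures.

1 rpm = 1.66667e-11 GHz.
Then 87760 × 1.66667e-11 ≈ 1.463e-6 GHz.

1.463e-6 gigahertz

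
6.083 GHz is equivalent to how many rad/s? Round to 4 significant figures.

3.822 × 10^10 rad/s

1 gigahertz = 6.28319 × 10^9 rad/s.
Thus 6.083 × 6.28319 × 10^9 ≈ 3.822 × 10^10 rad/s.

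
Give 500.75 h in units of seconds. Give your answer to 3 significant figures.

1 h = 3600.00 s.
So 500.75 × 3600.00 ≈ 1.80e+6 s.

1.80e+6 seconds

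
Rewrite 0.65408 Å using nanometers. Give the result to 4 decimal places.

0.0654 nm

1 Å = 0.100000 nm.
Thus 0.65408 × 0.100000 ≈ 0.0654 nm.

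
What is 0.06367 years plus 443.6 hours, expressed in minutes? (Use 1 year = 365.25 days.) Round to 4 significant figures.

60100 min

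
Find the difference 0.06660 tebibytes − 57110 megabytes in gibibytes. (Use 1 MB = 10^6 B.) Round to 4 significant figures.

15.01 gibibytes

0.06660 TiB = 68.1984 GiB and 57110 MB = 53.1878 GiB.
68.1984 − 53.1878 ≈ 15.01 GiB.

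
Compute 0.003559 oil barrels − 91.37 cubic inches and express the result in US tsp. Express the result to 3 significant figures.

0.003559 bbl = 114.799 US tsp and 91.37 in³ = 303.776 US tsp.
114.799 − 303.776 ≈ -189 US tsp.

-189 US teaspoons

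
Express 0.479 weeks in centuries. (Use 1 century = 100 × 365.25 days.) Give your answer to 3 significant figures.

1 wk = 0.000191650 century.
0.479 × 0.000191650 ≈ 9.18e-5 century.

9.18e-5 century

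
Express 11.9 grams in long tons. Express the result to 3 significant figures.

1.17 × 10^-5 long ton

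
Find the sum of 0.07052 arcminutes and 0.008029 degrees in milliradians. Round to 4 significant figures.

0.07052 arcmin = 0.0205134 mrad and 0.008029 ° = 0.140132 mrad.
0.0205134 + 0.140132 ≈ 0.1606 mrad.

0.1606 milliradians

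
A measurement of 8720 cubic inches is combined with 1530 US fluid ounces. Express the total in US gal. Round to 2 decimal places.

49.70 US gal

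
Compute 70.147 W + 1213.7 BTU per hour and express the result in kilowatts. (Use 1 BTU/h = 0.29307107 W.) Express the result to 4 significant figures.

0.4258 kilowatts

70.147 W = 0.0701470 kW and 1213.7 BTU/h = 0.355700 kW.
0.0701470 + 0.355700 ≈ 0.4258 kW.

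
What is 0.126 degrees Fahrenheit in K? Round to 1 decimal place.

K = (°F + 459.67) × 5/9.
Applying the formula gives 255.4 K.

255.4 K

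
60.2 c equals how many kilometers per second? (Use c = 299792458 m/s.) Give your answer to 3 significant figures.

1 c = 299792 kilometers per second.
60.2 × 299792 ≈ 1.80e+7 km/s.

1.80e+7 kilometers per second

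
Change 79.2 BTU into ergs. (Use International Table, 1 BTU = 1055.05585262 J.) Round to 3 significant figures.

1 BTU = 1.05506e+10 erg.
79.2 × 1.05506e+10 ≈ 8.36e+11 erg.

8.36e+11 erg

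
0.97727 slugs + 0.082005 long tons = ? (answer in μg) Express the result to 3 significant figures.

9.76e+10 micrograms

0.97727 slug = 1.42622e+10 μg and 0.082005 long ton = 8.33209e+10 μg.
1.42622e+10 + 8.33209e+10 ≈ 9.76e+10 μg.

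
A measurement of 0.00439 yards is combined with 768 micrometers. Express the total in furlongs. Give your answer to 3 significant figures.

2.38 × 10^-5 furlongs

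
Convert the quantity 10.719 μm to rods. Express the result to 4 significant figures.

1 micrometer = 1.98839e-7 rods.
So 10.719 × 1.98839e-7 ≈ 2.131e-6 rod.

2.131e-6 rods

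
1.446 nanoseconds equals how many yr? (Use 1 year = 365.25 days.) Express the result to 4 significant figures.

4.582e-17 yr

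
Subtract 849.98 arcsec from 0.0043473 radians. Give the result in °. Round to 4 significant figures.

0.0043473 rad = 0.249082 ° and 849.98 arcsec = 0.236106 °.
0.249082 − 0.236106 ≈ 0.01298 °.

0.01298 °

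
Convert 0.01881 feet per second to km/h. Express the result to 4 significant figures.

1 foot per second = 1.09728 km/h.
0.01881 × 1.09728 ≈ 0.02064 km/h.

0.02064 km/h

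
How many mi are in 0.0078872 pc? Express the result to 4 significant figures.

1 pc = 1.91735e+13 mi.
Then 0.0078872 × 1.91735e+13 ≈ 1.512e+11 mi.

1.512e+11 miles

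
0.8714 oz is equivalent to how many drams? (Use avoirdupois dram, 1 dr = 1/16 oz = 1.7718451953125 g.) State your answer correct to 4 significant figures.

13.94 dr

1 ounce = 16.0000 dr.
Then 0.8714 × 16.0000 ≈ 13.94 dr.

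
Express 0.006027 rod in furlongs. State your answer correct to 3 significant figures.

0.000151 furlong

1 rod = 0.0250000 furlongs.
Then 0.006027 × 0.0250000 ≈ 0.000151 furlong.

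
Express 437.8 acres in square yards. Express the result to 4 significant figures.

2.119 × 10^6 yd²

1 acre = 4840.00 square yards.
437.8 × 4840.00 ≈ 2.119 × 10^6 yd².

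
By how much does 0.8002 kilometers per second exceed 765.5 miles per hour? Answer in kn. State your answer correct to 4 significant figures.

890.3 knots

0.8002 km/s = 1555.46 kn and 765.5 mph = 665.201 kn.
1555.46 − 665.201 ≈ 890.3 kn.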